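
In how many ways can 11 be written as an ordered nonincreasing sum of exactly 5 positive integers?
p(11, 5 parts) = 10

Partitions of n into exactly k parts ↔ partitions of n − k into at most k parts (subtract 1 from each part). For n = 11, k = 5, the partitions are: 7+1+1+1+1, 6+2+1+1+1, 5+3+1+1+1, 5+2+2+1+1, 4+4+1+1+1, 4+3+2+1+1, 4+2+2+2+1, 3+3+3+1+1, 3+3+2+2+1, 3+2+2+2+2. Count = 10.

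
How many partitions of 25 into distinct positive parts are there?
q(25) = 142

A partition into distinct parts is a strictly decreasing sequence summing to n. The recurrence d(n, m) = d(n, m−1) + d(n−m, m−1) (use part m at most once) with q(n) = d(n, n) gives q(25) = 142. (Euler's theorem: # distinct-part partitions = # odd-part partitions.)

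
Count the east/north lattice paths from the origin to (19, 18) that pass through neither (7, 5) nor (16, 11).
Number of paths = 12465122100

Inclusion–exclusion. Total paths: C(37, 19) = 17672631900. Through P₁: C(12, 7)·C(25, 12) = 4118637600. Through P₂: C(27, 16)·C(10, 3) = 1564547400. Since P₁ is strictly southwest of P₂, a monotone path through both must visit P₁ then P₂; paths through both = C(12, 7)·C(15, 9)·C(10, 3) = 475675200. Avoid both = 17672631900 − 4118637600 − 1564547400 + 475675200 = 12465122100.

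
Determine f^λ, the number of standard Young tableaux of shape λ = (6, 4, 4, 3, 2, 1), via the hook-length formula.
# SYT of shape (6, 4, 4, 3, 2, 1) = 193489920

Hook-length formula: f^λ = n! / Π hook(c), product over all cells c of the Young diagram. For λ = (6, 4, 4, 3, 2, 1), n = 20 boxes. Hook lengths by row (left-to-right, top-to-bottom): [11, 9, 7, 5, 2, 1]; [8, 6, 4, 2]; [7, 5, 3, 1]; [5, 3, 1]; [3, 1]; [1]. Product of hooks = 12573792000. So f^λ = 20! / 12573792000 = 2432902008176640000 / 12573792000 = 193489920.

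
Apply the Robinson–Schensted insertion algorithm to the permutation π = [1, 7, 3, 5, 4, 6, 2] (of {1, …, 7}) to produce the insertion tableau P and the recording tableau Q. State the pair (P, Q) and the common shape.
P = [1, 2, 4, 6] / [3] / [5] / [7];  Q = [1, 2, 4, 6] / [3] / [5] / [7];  common shape = (4, 1, 1, 1)

Row-insert the values π_1, π_2, … into P one at a time, bumping the leftmost entry strictly greater than the inserted value down to the next row. The recording tableau Q records, in position (i, j), the step at which that cell was added to P.
  Insert 1 (step 1): P = [1];  Q = [1]
  Insert 7 (step 2): P = [1, 7];  Q = [1, 2]
  Insert 3 (step 3): P = [1, 3] / [7];  Q = [1, 2] / [3]
  Insert 5 (step 4): P = [1, 3, 5] / [7];  Q = [1, 2, 4] / [3]
  Insert 4 (step 5): P = [1, 3, 4] / [5] / [7];  Q = [1, 2, 4] / [3] / [5]
  Insert 6 (step 6): P = [1, 3, 4, 6] / [5] / [7];  Q = [1, 2, 4, 6] / [3] / [5]
  Insert 2 (step 7): P = [1, 2, 4, 6] / [3] / [5] / [7];  Q = [1, 2, 4, 6] / [3] / [5] / [7]
Final shape: (4, 1, 1, 1).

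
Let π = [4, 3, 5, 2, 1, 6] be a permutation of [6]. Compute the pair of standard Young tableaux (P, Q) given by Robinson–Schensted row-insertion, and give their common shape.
P = [1, 5, 6] / [2] / [3] / [4];  Q = [1, 3, 6] / [2] / [4] / [5];  common shape = (3, 1, 1, 1)

Row-insert the values π_1, π_2, … into P one at a time, bumping the leftmost entry strictly greater than the inserted value down to the next row. The recording tableau Q records, in position (i, j), the step at which that cell was added to P.
  Insert 4 (step 1): P = [4];  Q = [1]
  Insert 3 (step 2): P = [3] / [4];  Q = [1] / [2]
  Insert 5 (step 3): P = [3, 5] / [4];  Q = [1, 3] / [2]
  Insert 2 (step 4): P = [2, 5] / [3] / [4];  Q = [1, 3] / [2] / [4]
  Insert 1 (step 5): P = [1, 5] / [2] / [3] / [4];  Q = [1, 3] / [2] / [4] / [5]
  Insert 6 (step 6): P = [1, 5, 6] / [2] / [3] / [4];  Q = [1, 3, 6] / [2] / [4] / [5]
Final shape: (3, 1, 1, 1).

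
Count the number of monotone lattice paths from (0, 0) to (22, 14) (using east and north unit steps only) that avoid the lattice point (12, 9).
Number of paths = 2913625410

Total paths from (0, 0) to (22, 14): C(36, 22) = 3796297200. Paths through (12, 9): (paths (0, 0) → (12, 9)) × (paths (12, 9) → (22, 14)) = C(21, 12) · C(15, 10) = 293930 · 3003 = 882671790. Avoidance count = 3796297200 − 882671790 = 2913625410.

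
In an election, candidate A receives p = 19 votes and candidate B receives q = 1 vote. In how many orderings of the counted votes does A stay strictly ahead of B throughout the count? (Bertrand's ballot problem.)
Strict-lead orderings = 18

Total orderings of the 20 votes with 19 for A: C(20, 19) = 20. By the Bertrand ballot formula (Cycle Lemma / reflection principle), the number of orderings in which A is strictly ahead of B throughout is (p − q)/(p + q) · C(p + q, p) = (19 − 1)/(19 + 1) · 20 = 18.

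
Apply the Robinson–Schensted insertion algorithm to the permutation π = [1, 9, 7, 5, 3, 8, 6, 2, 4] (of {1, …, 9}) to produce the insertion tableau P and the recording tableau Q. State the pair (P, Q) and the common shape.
P = [1, 2, 4] / [3, 6] / [5, 8] / [7] / [9];  Q = [1, 2, 6] / [3, 7] / [4, 9] / [5] / [8];  common shape = (3, 2, 2, 1, 1)

Row-insert the values π_1, π_2, … into P one at a time, bumping the leftmost entry strictly greater than the inserted value down to the next row. The recording tableau Q records, in position (i, j), the step at which that cell was added to P.
  Insert 1 (step 1): P = [1];  Q = [1]
  Insert 9 (step 2): P = [1, 9];  Q = [1, 2]
  Insert 7 (step 3): P = [1, 7] / [9];  Q = [1, 2] / [3]
  Insert 5 (step 4): P = [1, 5] / [7] / [9];  Q = [1, 2] / [3] / [4]
  Insert 3 (step 5): P = [1, 3] / [5] / [7] / [9];  Q = [1, 2] / [3] / [4] / [5]
  Insert 8 (step 6): P = [1, 3, 8] / [5] / [7] / [9];  Q = [1, 2, 6] / [3] / [4] / [5]
  Insert 6 (step 7): P = [1, 3, 6] / [5, 8] / [7] / [9];  Q = [1, 2, 6] / [3, 7] / [4] / [5]
  Insert 2 (step 8): P = [1, 2, 6] / [3, 8] / [5] / [7] / [9];  Q = [1, 2, 6] / [3, 7] / [4] / [5] / [8]
  Insert 4 (step 9): P = [1, 2, 4] / [3, 6] / [5, 8] / [7] / [9];  Q = [1, 2, 6] / [3, 7] / [4, 9] / [5] / [8]
Final shape: (3, 2, 2, 1, 1).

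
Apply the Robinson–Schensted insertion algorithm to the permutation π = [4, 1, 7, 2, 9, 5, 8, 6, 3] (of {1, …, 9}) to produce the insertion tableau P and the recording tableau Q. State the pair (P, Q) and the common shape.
P = [1, 2, 3, 6] / [4, 5, 8] / [7] / [9];  Q = [1, 3, 5, 7] / [2, 4, 6] / [8] / [9];  common shape = (4, 3, 1, 1)

Row-insert the values π_1, π_2, … into P one at a time, bumping the leftmost entry strictly greater than the inserted value down to the next row. The recording tableau Q records, in position (i, j), the step at which that cell was added to P.
  Insert 4 (step 1): P = [4];  Q = [1]
  Insert 1 (step 2): P = [1] / [4];  Q = [1] / [2]
  Insert 7 (step 3): P = [1, 7] / [4];  Q = [1, 3] / [2]
  Insert 2 (step 4): P = [1, 2] / [4, 7];  Q = [1, 3] / [2, 4]
  Insert 9 (step 5): P = [1, 2, 9] / [4, 7];  Q = [1, 3, 5] / [2, 4]
  Insert 5 (step 6): P = [1, 2, 5] / [4, 7, 9];  Q = [1, 3, 5] / [2, 4, 6]
  Insert 8 (step 7): P = [1, 2, 5, 8] / [4, 7, 9];  Q = [1, 3, 5, 7] / [2, 4, 6]
  Insert 6 (step 8): P = [1, 2, 5, 6] / [4, 7, 8] / [9];  Q = [1, 3, 5, 7] / [2, 4, 6] / [8]
  Insert 3 (step 9): P = [1, 2, 3, 6] / [4, 5, 8] / [7] / [9];  Q = [1, 3, 5, 7] / [2, 4, 6] / [8] / [9]
Final shape: (4, 3, 1, 1).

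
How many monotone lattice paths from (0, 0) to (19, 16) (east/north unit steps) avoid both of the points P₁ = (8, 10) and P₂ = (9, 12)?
Number of paths = 3355561286

Inclusion–exclusion. Total paths: C(35, 19) = 4059928950. Through P₁: C(18, 8)·C(17, 11) = 541549008. Through P₂: C(21, 9)·C(14, 10) = 294223930. Since P₁ is strictly southwest of P₂, a monotone path through both must visit P₁ then P₂; paths through both = C(18, 8)·C(3, 1)·C(14, 10) = 131405274. Avoid both = 4059928950 − 541549008 − 294223930 + 131405274 = 3355561286.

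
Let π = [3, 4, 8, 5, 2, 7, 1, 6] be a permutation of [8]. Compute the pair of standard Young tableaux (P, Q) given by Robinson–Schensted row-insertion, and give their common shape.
P = [1, 4, 5, 6] / [2, 7] / [3] / [8];  Q = [1, 2, 3, 6] / [4, 8] / [5] / [7];  common shape = (4, 2, 1, 1)

Row-insert the values π_1, π_2, … into P one at a time, bumping the leftmost entry strictly greater than the inserted value down to the next row. The recording tableau Q records, in position (i, j), the step at which that cell was added to P.
  Insert 3 (step 1): P = [3];  Q = [1]
  Insert 4 (step 2): P = [3, 4];  Q = [1, 2]
  Insert 8 (step 3): P = [3, 4, 8];  Q = [1, 2, 3]
  Insert 5 (step 4): P = [3, 4, 5] / [8];  Q = [1, 2, 3] / [4]
  Insert 2 (step 5): P = [2, 4, 5] / [3] / [8];  Q = [1, 2, 3] / [4] / [5]
  Insert 7 (step 6): P = [2, 4, 5, 7] / [3] / [8];  Q = [1, 2, 3, 6] / [4] / [5]
  Insert 1 (step 7): P = [1, 4, 5, 7] / [2] / [3] / [8];  Q = [1, 2, 3, 6] / [4] / [5] / [7]
  Insert 6 (step 8): P = [1, 4, 5, 6] / [2, 7] / [3] / [8];  Q = [1, 2, 3, 6] / [4, 8] / [5] / [7]
Final shape: (4, 2, 1, 1).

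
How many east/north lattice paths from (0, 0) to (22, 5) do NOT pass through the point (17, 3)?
Number of paths = 56790

Total paths from (0, 0) to (22, 5): C(27, 22) = 80730. Paths through (17, 3): (paths (0, 0) → (17, 3)) × (paths (17, 3) → (22, 5)) = C(20, 17) · C(7, 5) = 1140 · 21 = 23940. Avoidance count = 80730 − 23940 = 56790.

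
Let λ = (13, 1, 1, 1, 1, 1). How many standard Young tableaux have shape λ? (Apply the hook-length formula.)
# SYT of shape (13, 1, 1, 1, 1, 1) = 6188

Hook-length formula: f^λ = n! / Π hook(c), product over all cells c of the Young diagram. For λ = (13, 1, 1, 1, 1, 1), n = 18 boxes. Hook lengths by row (left-to-right, top-to-bottom): [18, 12, 11, 10, 9, 8, 7, 6, 5, 4, 3, 2, 1]; [5]; [4]; [3]; [2]; [1]. Product of hooks = 1034643456000. So f^λ = 18! / 1034643456000 = 6402373705728000 / 1034643456000 = 6188.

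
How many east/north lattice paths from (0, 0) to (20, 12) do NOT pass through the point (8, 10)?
Number of paths = 221810862

Total paths from (0, 0) to (20, 12): C(32, 20) = 225792840. Paths through (8, 10): (paths (0, 0) → (8, 10)) × (paths (8, 10) → (20, 12)) = C(18, 8) · C(14, 12) = 43758 · 91 = 3981978. Avoidance count = 225792840 − 3981978 = 221810862.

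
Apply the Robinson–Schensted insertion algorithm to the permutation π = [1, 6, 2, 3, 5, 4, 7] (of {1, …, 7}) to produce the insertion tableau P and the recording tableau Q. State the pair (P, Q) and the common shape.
P = [1, 2, 3, 4, 7] / [5] / [6];  Q = [1, 2, 4, 5, 7] / [3] / [6];  common shape = (5, 1, 1)

Row-insert the values π_1, π_2, … into P one at a time, bumping the leftmost entry strictly greater than the inserted value down to the next row. The recording tableau Q records, in position (i, j), the step at which that cell was added to P.
  Insert 1 (step 1): P = [1];  Q = [1]
  Insert 6 (step 2): P = [1, 6];  Q = [1, 2]
  Insert 2 (step 3): P = [1, 2] / [6];  Q = [1, 2] / [3]
  Insert 3 (step 4): P = [1, 2, 3] / [6];  Q = [1, 2, 4] / [3]
  Insert 5 (step 5): P = [1, 2, 3, 5] / [6];  Q = [1, 2, 4, 5] / [3]
  Insert 4 (step 6): P = [1, 2, 3, 4] / [5] / [6];  Q = [1, 2, 4, 5] / [3] / [6]
  Insert 7 (step 7): P = [1, 2, 3, 4, 7] / [5] / [6];  Q = [1, 2, 4, 5, 7] / [3] / [6]
Final shape: (5, 1, 1).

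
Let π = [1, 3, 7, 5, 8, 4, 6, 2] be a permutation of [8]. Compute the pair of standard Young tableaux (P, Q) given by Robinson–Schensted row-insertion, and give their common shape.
P = [1, 2, 4, 6] / [3, 8] / [5] / [7];  Q = [1, 2, 3, 5] / [4, 7] / [6] / [8];  common shape = (4, 2, 1, 1)

Row-insert the values π_1, π_2, … into P one at a time, bumping the leftmost entry strictly greater than the inserted value down to the next row. The recording tableau Q records, in position (i, j), the step at which that cell was added to P.
  Insert 1 (step 1): P = [1];  Q = [1]
  Insert 3 (step 2): P = [1, 3];  Q = [1, 2]
  Insert 7 (step 3): P = [1, 3, 7];  Q = [1, 2, 3]
  Insert 5 (step 4): P = [1, 3, 5] / [7];  Q = [1, 2, 3] / [4]
  Insert 8 (step 5): P = [1, 3, 5, 8] / [7];  Q = [1, 2, 3, 5] / [4]
  Insert 4 (step 6): P = [1, 3, 4, 8] / [5] / [7];  Q = [1, 2, 3, 5] / [4] / [6]
  Insert 6 (step 7): P = [1, 3, 4, 6] / [5, 8] / [7];  Q = [1, 2, 3, 5] / [4, 7] / [6]
  Insert 2 (step 8): P = [1, 2, 4, 6] / [3, 8] / [5] / [7];  Q = [1, 2, 3, 5] / [4, 7] / [6] / [8]
Final shape: (4, 2, 1, 1).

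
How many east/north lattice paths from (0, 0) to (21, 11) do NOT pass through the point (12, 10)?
Number of paths = 122558020

Total paths from (0, 0) to (21, 11): C(32, 21) = 129024480. Paths through (12, 10): (paths (0, 0) → (12, 10)) × (paths (12, 10) → (21, 11)) = C(22, 12) · C(10, 9) = 646646 · 10 = 6466460. Avoidance count = 129024480 − 6466460 = 122558020.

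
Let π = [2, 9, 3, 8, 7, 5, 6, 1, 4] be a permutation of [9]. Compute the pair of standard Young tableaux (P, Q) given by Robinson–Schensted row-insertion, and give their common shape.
P = [1, 3, 4, 6] / [2, 5] / [7] / [8] / [9];  Q = [1, 2, 4, 7] / [3, 9] / [5] / [6] / [8];  common shape = (4, 2, 1, 1, 1)

Row-insert the values π_1, π_2, … into P one at a time, bumping the leftmost entry strictly greater than the inserted value down to the next row. The recording tableau Q records, in position (i, j), the step at which that cell was added to P.
  Insert 2 (step 1): P = [2];  Q = [1]
  Insert 9 (step 2): P = [2, 9];  Q = [1, 2]
  Insert 3 (step 3): P = [2, 3] / [9];  Q = [1, 2] / [3]
  Insert 8 (step 4): P = [2, 3, 8] / [9];  Q = [1, 2, 4] / [3]
  Insert 7 (step 5): P = [2, 3, 7] / [8] / [9];  Q = [1, 2, 4] / [3] / [5]
  Insert 5 (step 6): P = [2, 3, 5] / [7] / [8] / [9];  Q = [1, 2, 4] / [3] / [5] / [6]
  Insert 6 (step 7): P = [2, 3, 5, 6] / [7] / [8] / [9];  Q = [1, 2, 4, 7] / [3] / [5] / [6]
  Insert 1 (step 8): P = [1, 3, 5, 6] / [2] / [7] / [8] / [9];  Q = [1, 2, 4, 7] / [3] / [5] / [6] / [8]
  Insert 4 (step 9): P = [1, 3, 4, 6] / [2, 5] / [7] / [8] / [9];  Q = [1, 2, 4, 7] / [3, 9] / [5] / [6] / [8]
Final shape: (4, 2, 1, 1, 1).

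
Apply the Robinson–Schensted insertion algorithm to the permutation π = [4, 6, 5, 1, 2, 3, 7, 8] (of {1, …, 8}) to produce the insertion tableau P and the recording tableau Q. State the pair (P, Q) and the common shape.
P = [1, 2, 3, 7, 8] / [4, 5] / [6];  Q = [1, 2, 6, 7, 8] / [3, 5] / [4];  common shape = (5, 2, 1)

Row-insert the values π_1, π_2, … into P one at a time, bumping the leftmost entry strictly greater than the inserted value down to the next row. The recording tableau Q records, in position (i, j), the step at which that cell was added to P.
  Insert 4 (step 1): P = [4];  Q = [1]
  Insert 6 (step 2): P = [4, 6];  Q = [1, 2]
  Insert 5 (step 3): P = [4, 5] / [6];  Q = [1, 2] / [3]
  Insert 1 (step 4): P = [1, 5] / [4] / [6];  Q = [1, 2] / [3] / [4]
  Insert 2 (step 5): P = [1, 2] / [4, 5] / [6];  Q = [1, 2] / [3, 5] / [4]
  Insert 3 (step 6): P = [1, 2, 3] / [4, 5] / [6];  Q = [1, 2, 6] / [3, 5] / [4]
  Insert 7 (step 7): P = [1, 2, 3, 7] / [4, 5] / [6];  Q = [1, 2, 6, 7] / [3, 5] / [4]
  Insert 8 (step 8): P = [1, 2, 3, 7, 8] / [4, 5] / [6];  Q = [1, 2, 6, 7, 8] / [3, 5] / [4]
Final shape: (5, 2, 1).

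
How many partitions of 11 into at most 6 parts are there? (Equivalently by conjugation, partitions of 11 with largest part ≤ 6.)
p(11, parts ≤ 6) = 44

Partitions of 11 with all parts ≤ 6: 6+5, 6+4+1, 6+3+2, 6+3+1+1, 6+2+2+1, 6+2+1+1+1, 6+1+1+1+1+1, 5+5+1, 5+4+2, 5+4+1+1, 5+3+3, 5+3+2+1, 5+3+1+1+1, 5+2+2+2, 5+2+2+1+1, 5+2+1+1+1+1, 5+1+1+1+1+1+1, 4+4+3, 4+4+2+1, 4+4+1+1+1, 4+3+3+1, 4+3+2+2, 4+3+2+1+1, 4+3+1+1+1+1, 4+2+2+2+1, 4+2+2+1+1+1, 4+2+1+1+1+1+1, 4+1+1+1+1+1+1+1, 3+3+3+2, 3+3+3+1+1, … (44 total). Count = 44.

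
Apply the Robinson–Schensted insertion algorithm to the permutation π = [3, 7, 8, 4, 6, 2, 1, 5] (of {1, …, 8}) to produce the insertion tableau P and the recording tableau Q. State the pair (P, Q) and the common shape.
P = [1, 4, 5] / [2, 6] / [3, 8] / [7];  Q = [1, 2, 3] / [4, 5] / [6, 8] / [7];  common shape = (3, 2, 2, 1)

Row-insert the values π_1, π_2, … into P one at a time, bumping the leftmost entry strictly greater than the inserted value down to the next row. The recording tableau Q records, in position (i, j), the step at which that cell was added to P.
  Insert 3 (step 1): P = [3];  Q = [1]
  Insert 7 (step 2): P = [3, 7];  Q = [1, 2]
  Insert 8 (step 3): P = [3, 7, 8];  Q = [1, 2, 3]
  Insert 4 (step 4): P = [3, 4, 8] / [7];  Q = [1, 2, 3] / [4]
  Insert 6 (step 5): P = [3, 4, 6] / [7, 8];  Q = [1, 2, 3] / [4, 5]
  Insert 2 (step 6): P = [2, 4, 6] / [3, 8] / [7];  Q = [1, 2, 3] / [4, 5] / [6]
  Insert 1 (step 7): P = [1, 4, 6] / [2, 8] / [3] / [7];  Q = [1, 2, 3] / [4, 5] / [6] / [7]
  Insert 5 (step 8): P = [1, 4, 5] / [2, 6] / [3, 8] / [7];  Q = [1, 2, 3] / [4, 5] / [6, 8] / [7]
Final shape: (3, 2, 2, 1).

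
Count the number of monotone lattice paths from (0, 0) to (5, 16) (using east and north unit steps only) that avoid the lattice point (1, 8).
Number of paths = 15894

Total paths from (0, 0) to (5, 16): C(21, 5) = 20349. Paths through (1, 8): (paths (0, 0) → (1, 8)) × (paths (1, 8) → (5, 16)) = C(9, 1) · C(12, 4) = 9 · 495 = 4455. Avoidance count = 20349 − 4455 = 15894.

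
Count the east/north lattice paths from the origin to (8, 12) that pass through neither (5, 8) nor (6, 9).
Number of paths = 56615

Inclusion–exclusion. Total paths: C(20, 8) = 125970. Through P₁: C(13, 5)·C(7, 3) = 45045. Through P₂: C(15, 6)·C(5, 2) = 50050. Since P₁ is strictly southwest of P₂, a monotone path through both must visit P₁ then P₂; paths through both = C(13, 5)·C(2, 1)·C(5, 2) = 25740. Avoid both = 125970 − 45045 − 50050 + 25740 = 56615.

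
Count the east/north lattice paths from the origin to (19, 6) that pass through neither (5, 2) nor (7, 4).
Number of paths = 94276

Inclusion–exclusion. Total paths: C(25, 19) = 177100. Through P₁: C(7, 5)·C(18, 14) = 64260. Through P₂: C(11, 7)·C(14, 12) = 30030. Since P₁ is strictly southwest of P₂, a monotone path through both must visit P₁ then P₂; paths through both = C(7, 5)·C(4, 2)·C(14, 12) = 11466. Avoid both = 177100 − 64260 − 30030 + 11466 = 94276.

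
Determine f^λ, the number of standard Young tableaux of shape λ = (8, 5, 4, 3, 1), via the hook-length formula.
# SYT of shape (8, 5, 4, 3, 1) = 543182640

Hook-length formula: f^λ = n! / Π hook(c), product over all cells c of the Young diagram. For λ = (8, 5, 4, 3, 1), n = 21 boxes. Hook lengths by row (left-to-right, top-to-bottom): [12, 10, 9, 7, 5, 3, 2, 1]; [8, 6, 5, 3, 1]; [6, 4, 3, 1]; [4, 2, 1]; [1]. Product of hooks = 94058496000. So f^λ = 21! / 94058496000 = 51090942171709440000 / 94058496000 = 543182640.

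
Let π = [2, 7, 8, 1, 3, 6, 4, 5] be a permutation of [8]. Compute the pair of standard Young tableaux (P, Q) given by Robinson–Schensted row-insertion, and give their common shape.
P = [1, 3, 4, 5] / [2, 6, 8] / [7];  Q = [1, 2, 3, 8] / [4, 5, 6] / [7];  common shape = (4, 3, 1)

Row-insert the values π_1, π_2, … into P one at a time, bumping the leftmost entry strictly greater than the inserted value down to the next row. The recording tableau Q records, in position (i, j), the step at which that cell was added to P.
  Insert 2 (step 1): P = [2];  Q = [1]
  Insert 7 (step 2): P = [2, 7];  Q = [1, 2]
  Insert 8 (step 3): P = [2, 7, 8];  Q = [1, 2, 3]
  Insert 1 (step 4): P = [1, 7, 8] / [2];  Q = [1, 2, 3] / [4]
  Insert 3 (step 5): P = [1, 3, 8] / [2, 7];  Q = [1, 2, 3] / [4, 5]
  Insert 6 (step 6): P = [1, 3, 6] / [2, 7, 8];  Q = [1, 2, 3] / [4, 5, 6]
  Insert 4 (step 7): P = [1, 3, 4] / [2, 6, 8] / [7];  Q = [1, 2, 3] / [4, 5, 6] / [7]
  Insert 5 (step 8): P = [1, 3, 4, 5] / [2, 6, 8] / [7];  Q = [1, 2, 3, 8] / [4, 5, 6] / [7]
Final shape: (4, 3, 1).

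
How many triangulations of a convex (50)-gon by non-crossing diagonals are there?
C_48 = 131327898242169365477991900

These polygon triangulations are counted by the Catalan number C_n = (1/(n + 1)) · C(2n, n). For n = 48: C_48 = (1/49) · C(96, 48) = 6435067013866298908421603100/49 = 131327898242169365477991900.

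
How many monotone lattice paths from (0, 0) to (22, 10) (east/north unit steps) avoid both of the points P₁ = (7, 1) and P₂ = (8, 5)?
Number of paths = 39552092

Inclusion–exclusion. Total paths: C(32, 22) = 64512240. Through P₁: C(8, 7)·C(24, 15) = 10460032. Through P₂: C(13, 8)·C(19, 14) = 14965236. Since P₁ is strictly southwest of P₂, a monotone path through both must visit P₁ then P₂; paths through both = C(8, 7)·C(5, 1)·C(19, 14) = 465120. Avoid both = 64512240 − 10460032 − 14965236 + 465120 = 39552092.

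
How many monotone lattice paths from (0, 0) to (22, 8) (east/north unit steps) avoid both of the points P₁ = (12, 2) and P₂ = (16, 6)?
Number of paths = 3213393

Inclusion–exclusion. Total paths: C(30, 22) = 5852925. Through P₁: C(14, 12)·C(16, 10) = 728728. Through P₂: C(22, 16)·C(8, 6) = 2089164. Since P₁ is strictly southwest of P₂, a monotone path through both must visit P₁ then P₂; paths through both = C(14, 12)·C(8, 4)·C(8, 6) = 178360. Avoid both = 5852925 − 728728 − 2089164 + 178360 = 3213393.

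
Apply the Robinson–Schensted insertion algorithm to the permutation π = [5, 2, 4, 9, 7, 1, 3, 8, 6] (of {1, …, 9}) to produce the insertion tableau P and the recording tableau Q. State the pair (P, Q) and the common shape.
P = [1, 3, 6, 8] / [2, 4, 7] / [5, 9];  Q = [1, 3, 4, 8] / [2, 5, 9] / [6, 7];  common shape = (4, 3, 2)

Row-insert the values π_1, π_2, … into P one at a time, bumping the leftmost entry strictly greater than the inserted value down to the next row. The recording tableau Q records, in position (i, j), the step at which that cell was added to P.
  Insert 5 (step 1): P = [5];  Q = [1]
  Insert 2 (step 2): P = [2] / [5];  Q = [1] / [2]
  Insert 4 (step 3): P = [2, 4] / [5];  Q = [1, 3] / [2]
  Insert 9 (step 4): P = [2, 4, 9] / [5];  Q = [1, 3, 4] / [2]
  Insert 7 (step 5): P = [2, 4, 7] / [5, 9];  Q = [1, 3, 4] / [2, 5]
  Insert 1 (step 6): P = [1, 4, 7] / [2, 9] / [5];  Q = [1, 3, 4] / [2, 5] / [6]
  Insert 3 (step 7): P = [1, 3, 7] / [2, 4] / [5, 9];  Q = [1, 3, 4] / [2, 5] / [6, 7]
  Insert 8 (step 8): P = [1, 3, 7, 8] / [2, 4] / [5, 9];  Q = [1, 3, 4, 8] / [2, 5] / [6, 7]
  Insert 6 (step 9): P = [1, 3, 6, 8] / [2, 4, 7] / [5, 9];  Q = [1, 3, 4, 8] / [2, 5, 9] / [6, 7]
Final shape: (4, 3, 2).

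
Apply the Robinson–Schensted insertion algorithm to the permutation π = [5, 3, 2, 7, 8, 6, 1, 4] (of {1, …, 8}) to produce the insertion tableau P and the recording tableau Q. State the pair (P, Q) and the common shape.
P = [1, 4, 8] / [2, 6] / [3, 7] / [5];  Q = [1, 4, 5] / [2, 6] / [3, 8] / [7];  common shape = (3, 2, 2, 1)

Row-insert the values π_1, π_2, … into P one at a time, bumping the leftmost entry strictly greater than the inserted value down to the next row. The recording tableau Q records, in position (i, j), the step at which that cell was added to P.
  Insert 5 (step 1): P = [5];  Q = [1]
  Insert 3 (step 2): P = [3] / [5];  Q = [1] / [2]
  Insert 2 (step 3): P = [2] / [3] / [5];  Q = [1] / [2] / [3]
  Insert 7 (step 4): P = [2, 7] / [3] / [5];  Q = [1, 4] / [2] / [3]
  Insert 8 (step 5): P = [2, 7, 8] / [3] / [5];  Q = [1, 4, 5] / [2] / [3]
  Insert 6 (step 6): P = [2, 6, 8] / [3, 7] / [5];  Q = [1, 4, 5] / [2, 6] / [3]
  Insert 1 (step 7): P = [1, 6, 8] / [2, 7] / [3] / [5];  Q = [1, 4, 5] / [2, 6] / [3] / [7]
  Insert 4 (step 8): P = [1, 4, 8] / [2, 6] / [3, 7] / [5];  Q = [1, 4, 5] / [2, 6] / [3, 8] / [7]
Final shape: (3, 2, 2, 1).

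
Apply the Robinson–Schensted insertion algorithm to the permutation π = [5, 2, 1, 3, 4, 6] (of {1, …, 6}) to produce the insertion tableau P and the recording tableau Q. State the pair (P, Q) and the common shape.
P = [1, 3, 4, 6] / [2] / [5];  Q = [1, 4, 5, 6] / [2] / [3];  common shape = (4, 1, 1)

Row-insert the values π_1, π_2, … into P one at a time, bumping the leftmost entry strictly greater than the inserted value down to the next row. The recording tableau Q records, in position (i, j), the step at which that cell was added to P.
  Insert 5 (step 1): P = [5];  Q = [1]
  Insert 2 (step 2): P = [2] / [5];  Q = [1] / [2]
  Insert 1 (step 3): P = [1] / [2] / [5];  Q = [1] / [2] / [3]
  Insert 3 (step 4): P = [1, 3] / [2] / [5];  Q = [1, 4] / [2] / [3]
  Insert 4 (step 5): P = [1, 3, 4] / [2] / [5];  Q = [1, 4, 5] / [2] / [3]
  Insert 6 (step 6): P = [1, 3, 4, 6] / [2] / [5];  Q = [1, 4, 5, 6] / [2] / [3]
Final shape: (4, 1, 1).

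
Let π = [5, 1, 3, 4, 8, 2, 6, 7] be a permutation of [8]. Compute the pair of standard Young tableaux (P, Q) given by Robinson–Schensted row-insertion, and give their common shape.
P = [1, 2, 4, 6, 7] / [3, 8] / [5];  Q = [1, 3, 4, 5, 8] / [2, 7] / [6];  common shape = (5, 2, 1)

Row-insert the values π_1, π_2, … into P one at a time, bumping the leftmost entry strictly greater than the inserted value down to the next row. The recording tableau Q records, in position (i, j), the step at which that cell was added to P.
  Insert 5 (step 1): P = [5];  Q = [1]
  Insert 1 (step 2): P = [1] / [5];  Q = [1] / [2]
  Insert 3 (step 3): P = [1, 3] / [5];  Q = [1, 3] / [2]
  Insert 4 (step 4): P = [1, 3, 4] / [5];  Q = [1, 3, 4] / [2]
  Insert 8 (step 5): P = [1, 3, 4, 8] / [5];  Q = [1, 3, 4, 5] / [2]
  Insert 2 (step 6): P = [1, 2, 4, 8] / [3] / [5];  Q = [1, 3, 4, 5] / [2] / [6]
  Insert 6 (step 7): P = [1, 2, 4, 6] / [3, 8] / [5];  Q = [1, 3, 4, 5] / [2, 7] / [6]
  Insert 7 (step 8): P = [1, 2, 4, 6, 7] / [3, 8] / [5];  Q = [1, 3, 4, 5, 8] / [2, 7] / [6]
Final shape: (5, 2, 1).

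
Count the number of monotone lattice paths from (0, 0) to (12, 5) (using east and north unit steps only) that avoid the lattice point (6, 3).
Number of paths = 3836

Total paths from (0, 0) to (12, 5): C(17, 12) = 6188. Paths through (6, 3): (paths (0, 0) → (6, 3)) × (paths (6, 3) → (12, 5)) = C(9, 6) · C(8, 6) = 84 · 28 = 2352. Avoidance count = 6188 − 2352 = 3836.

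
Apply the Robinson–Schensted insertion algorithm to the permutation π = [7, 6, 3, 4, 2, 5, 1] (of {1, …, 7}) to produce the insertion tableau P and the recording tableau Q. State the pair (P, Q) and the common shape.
P = [1, 4, 5] / [2] / [3] / [6] / [7];  Q = [1, 4, 6] / [2] / [3] / [5] / [7];  common shape = (3, 1, 1, 1, 1)

Row-insert the values π_1, π_2, … into P one at a time, bumping the leftmost entry strictly greater than the inserted value down to the next row. The recording tableau Q records, in position (i, j), the step at which that cell was added to P.
  Insert 7 (step 1): P = [7];  Q = [1]
  Insert 6 (step 2): P = [6] / [7];  Q = [1] / [2]
  Insert 3 (step 3): P = [3] / [6] / [7];  Q = [1] / [2] / [3]
  Insert 4 (step 4): P = [3, 4] / [6] / [7];  Q = [1, 4] / [2] / [3]
  Insert 2 (step 5): P = [2, 4] / [3] / [6] / [7];  Q = [1, 4] / [2] / [3] / [5]
  Insert 5 (step 6): P = [2, 4, 5] / [3] / [6] / [7];  Q = [1, 4, 6] / [2] / [3] / [5]
  Insert 1 (step 7): P = [1, 4, 5] / [2] / [3] / [6] / [7];  Q = [1, 4, 6] / [2] / [3] / [5] / [7]
Final shape: (3, 1, 1, 1, 1).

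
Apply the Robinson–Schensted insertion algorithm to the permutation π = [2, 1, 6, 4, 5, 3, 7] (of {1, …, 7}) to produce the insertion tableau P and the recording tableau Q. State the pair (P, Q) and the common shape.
P = [1, 3, 5, 7] / [2, 4] / [6];  Q = [1, 3, 5, 7] / [2, 4] / [6];  common shape = (4, 2, 1)

Row-insert the values π_1, π_2, … into P one at a time, bumping the leftmost entry strictly greater than the inserted value down to the next row. The recording tableau Q records, in position (i, j), the step at which that cell was added to P.
  Insert 2 (step 1): P = [2];  Q = [1]
  Insert 1 (step 2): P = [1] / [2];  Q = [1] / [2]
  Insert 6 (step 3): P = [1, 6] / [2];  Q = [1, 3] / [2]
  Insert 4 (step 4): P = [1, 4] / [2, 6];  Q = [1, 3] / [2, 4]
  Insert 5 (step 5): P = [1, 4, 5] / [2, 6];  Q = [1, 3, 5] / [2, 4]
  Insert 3 (step 6): P = [1, 3, 5] / [2, 4] / [6];  Q = [1, 3, 5] / [2, 4] / [6]
  Insert 7 (step 7): P = [1, 3, 5, 7] / [2, 4] / [6];  Q = [1, 3, 5, 7] / [2, 4] / [6]
Final shape: (4, 2, 1).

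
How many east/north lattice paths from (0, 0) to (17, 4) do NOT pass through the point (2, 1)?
Number of paths = 3537

Total paths from (0, 0) to (17, 4): C(21, 17) = 5985. Paths through (2, 1): (paths (0, 0) → (2, 1)) × (paths (2, 1) → (17, 4)) = C(3, 2) · C(18, 15) = 3 · 816 = 2448. Avoidance count = 5985 − 2448 = 3537.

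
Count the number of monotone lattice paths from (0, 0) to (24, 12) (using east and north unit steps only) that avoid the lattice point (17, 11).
Number of paths = 1079884260

Total paths from (0, 0) to (24, 12): C(36, 24) = 1251677700. Paths through (17, 11): (paths (0, 0) → (17, 11)) × (paths (17, 11) → (24, 12)) = C(28, 17) · C(8, 7) = 21474180 · 8 = 171793440. Avoidance count = 1251677700 − 171793440 = 1079884260.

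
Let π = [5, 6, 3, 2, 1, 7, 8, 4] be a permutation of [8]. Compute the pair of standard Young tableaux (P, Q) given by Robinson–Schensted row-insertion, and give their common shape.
P = [1, 4, 7, 8] / [2, 6] / [3] / [5];  Q = [1, 2, 6, 7] / [3, 8] / [4] / [5];  common shape = (4, 2, 1, 1)

Row-insert the values π_1, π_2, … into P one at a time, bumping the leftmost entry strictly greater than the inserted value down to the next row. The recording tableau Q records, in position (i, j), the step at which that cell was added to P.
  Insert 5 (step 1): P = [5];  Q = [1]
  Insert 6 (step 2): P = [5, 6];  Q = [1, 2]
  Insert 3 (step 3): P = [3, 6] / [5];  Q = [1, 2] / [3]
  Insert 2 (step 4): P = [2, 6] / [3] / [5];  Q = [1, 2] / [3] / [4]
  Insert 1 (step 5): P = [1, 6] / [2] / [3] / [5];  Q = [1, 2] / [3] / [4] / [5]
  Insert 7 (step 6): P = [1, 6, 7] / [2] / [3] / [5];  Q = [1, 2, 6] / [3] / [4] / [5]
  Insert 8 (step 7): P = [1, 6, 7, 8] / [2] / [3] / [5];  Q = [1, 2, 6, 7] / [3] / [4] / [5]
  Insert 4 (step 8): P = [1, 4, 7, 8] / [2, 6] / [3] / [5];  Q = [1, 2, 6, 7] / [3, 8] / [4] / [5]
Final shape: (4, 2, 1, 1).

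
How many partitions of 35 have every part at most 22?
p(35, parts ≤ 22) = 14611

Use the recurrence p(n, m) = p(n, m−1) + p(n−m, m): either the largest part is < m (count p(n, m−1)) or the largest part is exactly m (remove one copy of m, count p(n−m, m)). With p(0, ·) = 1 this gives p(35, parts ≤ 22) = 14611. (By conjugating Young diagrams, this also counts partitions of 35 into at most 22 parts.)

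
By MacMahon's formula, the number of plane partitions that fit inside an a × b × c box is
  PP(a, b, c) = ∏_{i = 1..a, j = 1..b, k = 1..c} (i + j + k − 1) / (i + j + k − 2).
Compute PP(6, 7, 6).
PP(6, 7, 6) = 29706808370096

Evaluate the triple product over i = 1..6, j = 1..7, k = 1..6. The factors are (2/1) · (3/2) · (4/3) · (5/4) · (6/5) · (7/6) · (3/2) · (4/3) · … (252 factors total). The numerators and denominators telescope so the product is an integer; carrying out the multiplication exactly gives PP(6, 7, 6) = 29706808370096.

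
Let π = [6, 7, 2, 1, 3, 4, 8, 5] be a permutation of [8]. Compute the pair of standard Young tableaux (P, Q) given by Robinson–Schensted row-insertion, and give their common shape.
P = [1, 3, 4, 5] / [2, 7, 8] / [6];  Q = [1, 2, 6, 7] / [3, 5, 8] / [4];  common shape = (4, 3, 1)

Row-insert the values π_1, π_2, … into P one at a time, bumping the leftmost entry strictly greater than the inserted value down to the next row. The recording tableau Q records, in position (i, j), the step at which that cell was added to P.
  Insert 6 (step 1): P = [6];  Q = [1]
  Insert 7 (step 2): P = [6, 7];  Q = [1, 2]
  Insert 2 (step 3): P = [2, 7] / [6];  Q = [1, 2] / [3]
  Insert 1 (step 4): P = [1, 7] / [2] / [6];  Q = [1, 2] / [3] / [4]
  Insert 3 (step 5): P = [1, 3] / [2, 7] / [6];  Q = [1, 2] / [3, 5] / [4]
  Insert 4 (step 6): P = [1, 3, 4] / [2, 7] / [6];  Q = [1, 2, 6] / [3, 5] / [4]
  Insert 8 (step 7): P = [1, 3, 4, 8] / [2, 7] / [6];  Q = [1, 2, 6, 7] / [3, 5] / [4]
  Insert 5 (step 8): P = [1, 3, 4, 5] / [2, 7, 8] / [6];  Q = [1, 2, 6, 7] / [3, 5, 8] / [4]
Final shape: (4, 3, 1).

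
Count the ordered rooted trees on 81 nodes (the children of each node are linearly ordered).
C_80 = 1136359577947336271931632877004667456667613940

These ordered rooted trees are counted by the Catalan number C_n = (1/(n + 1)) · C(2n, n). For n = 80: C_80 = (1/81) · C(160, 80) = 92045125813734238026462263037378063990076729140/81 = 1136359577947336271931632877004667456667613940.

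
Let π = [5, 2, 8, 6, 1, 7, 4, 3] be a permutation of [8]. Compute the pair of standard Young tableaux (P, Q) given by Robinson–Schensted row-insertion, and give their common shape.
P = [1, 3, 7] / [2, 4] / [5, 6] / [8];  Q = [1, 3, 6] / [2, 4] / [5, 7] / [8];  common shape = (3, 2, 2, 1)

Row-insert the values π_1, π_2, … into P one at a time, bumping the leftmost entry strictly greater than the inserted value down to the next row. The recording tableau Q records, in position (i, j), the step at which that cell was added to P.
  Insert 5 (step 1): P = [5];  Q = [1]
  Insert 2 (step 2): P = [2] / [5];  Q = [1] / [2]
  Insert 8 (step 3): P = [2, 8] / [5];  Q = [1, 3] / [2]
  Insert 6 (step 4): P = [2, 6] / [5, 8];  Q = [1, 3] / [2, 4]
  Insert 1 (step 5): P = [1, 6] / [2, 8] / [5];  Q = [1, 3] / [2, 4] / [5]
  Insert 7 (step 6): P = [1, 6, 7] / [2, 8] / [5];  Q = [1, 3, 6] / [2, 4] / [5]
  Insert 4 (step 7): P = [1, 4, 7] / [2, 6] / [5, 8];  Q = [1, 3, 6] / [2, 4] / [5, 7]
  Insert 3 (step 8): P = [1, 3, 7] / [2, 4] / [5, 6] / [8];  Q = [1, 3, 6] / [2, 4] / [5, 7] / [8]
Final shape: (3, 2, 2, 1).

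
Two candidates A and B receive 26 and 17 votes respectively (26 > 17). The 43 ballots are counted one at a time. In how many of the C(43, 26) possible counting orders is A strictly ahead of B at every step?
Strict-lead orderings = 88152205554

Total orderings of the 43 votes with 26 for A: C(43, 26) = 421171648758. By the Bertrand ballot formula (Cycle Lemma / reflection principle), the number of orderings in which A is strictly ahead of B throughout is (p − q)/(p + q) · C(p + q, p) = (26 − 17)/(26 + 17) · 421171648758 = 88152205554.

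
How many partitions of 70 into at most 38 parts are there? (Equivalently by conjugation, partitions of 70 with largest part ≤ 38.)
p(70, parts ≤ 38) = 4052497

Use the recurrence p(n, m) = p(n, m−1) + p(n−m, m): either the largest part is < m (count p(n, m−1)) or the largest part is exactly m (remove one copy of m, count p(n−m, m)). With p(0, ·) = 1 this gives p(70, parts ≤ 38) = 4052497. (By conjugating Young diagrams, this also counts partitions of 70 into at most 38 parts.)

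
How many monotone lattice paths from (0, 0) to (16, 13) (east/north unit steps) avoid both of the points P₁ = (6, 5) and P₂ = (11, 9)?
Number of paths = 33819471

Inclusion–exclusion. Total paths: C(29, 16) = 67863915. Through P₁: C(11, 6)·C(18, 10) = 20216196. Through P₂: C(20, 11)·C(9, 5) = 21162960. Since P₁ is strictly southwest of P₂, a monotone path through both must visit P₁ then P₂; paths through both = C(11, 6)·C(9, 5)·C(9, 5) = 7334712. Avoid both = 67863915 − 20216196 − 21162960 + 7334712 = 33819471.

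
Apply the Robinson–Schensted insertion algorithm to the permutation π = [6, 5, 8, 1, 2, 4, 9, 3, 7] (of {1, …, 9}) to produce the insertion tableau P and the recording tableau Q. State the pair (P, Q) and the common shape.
P = [1, 2, 3, 7] / [4, 8, 9] / [5] / [6];  Q = [1, 3, 6, 7] / [2, 5, 9] / [4] / [8];  common shape = (4, 3, 1, 1)

Row-insert the values π_1, π_2, … into P one at a time, bumping the leftmost entry strictly greater than the inserted value down to the next row. The recording tableau Q records, in position (i, j), the step at which that cell was added to P.
  Insert 6 (step 1): P = [6];  Q = [1]
  Insert 5 (step 2): P = [5] / [6];  Q = [1] / [2]
  Insert 8 (step 3): P = [5, 8] / [6];  Q = [1, 3] / [2]
  Insert 1 (step 4): P = [1, 8] / [5] / [6];  Q = [1, 3] / [2] / [4]
  Insert 2 (step 5): P = [1, 2] / [5, 8] / [6];  Q = [1, 3] / [2, 5] / [4]
  Insert 4 (step 6): P = [1, 2, 4] / [5, 8] / [6];  Q = [1, 3, 6] / [2, 5] / [4]
  Insert 9 (step 7): P = [1, 2, 4, 9] / [5, 8] / [6];  Q = [1, 3, 6, 7] / [2, 5] / [4]
  Insert 3 (step 8): P = [1, 2, 3, 9] / [4, 8] / [5] / [6];  Q = [1, 3, 6, 7] / [2, 5] / [4] / [8]
  Insert 7 (step 9): P = [1, 2, 3, 7] / [4, 8, 9] / [5] / [6];  Q = [1, 3, 6, 7] / [2, 5, 9] / [4] / [8]
Final shape: (4, 3, 1, 1).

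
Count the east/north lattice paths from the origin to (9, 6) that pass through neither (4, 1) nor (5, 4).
Number of paths = 2155

Inclusion–exclusion. Total paths: C(15, 9) = 5005. Through P₁: C(5, 4)·C(10, 5) = 1260. Through P₂: C(9, 5)·C(6, 4) = 1890. Since P₁ is strictly southwest of P₂, a monotone path through both must visit P₁ then P₂; paths through both = C(5, 4)·C(4, 1)·C(6, 4) = 300. Avoid both = 5005 − 1260 − 1890 + 300 = 2155.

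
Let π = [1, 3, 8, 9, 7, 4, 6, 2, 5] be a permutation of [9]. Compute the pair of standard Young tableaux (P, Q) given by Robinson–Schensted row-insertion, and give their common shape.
P = [1, 2, 4, 5] / [3, 6] / [7, 9] / [8];  Q = [1, 2, 3, 4] / [5, 7] / [6, 9] / [8];  common shape = (4, 2, 2, 1)

Row-insert the values π_1, π_2, … into P one at a time, bumping the leftmost entry strictly greater than the inserted value down to the next row. The recording tableau Q records, in position (i, j), the step at which that cell was added to P.
  Insert 1 (step 1): P = [1];  Q = [1]
  Insert 3 (step 2): P = [1, 3];  Q = [1, 2]
  Insert 8 (step 3): P = [1, 3, 8];  Q = [1, 2, 3]
  Insert 9 (step 4): P = [1, 3, 8, 9];  Q = [1, 2, 3, 4]
  Insert 7 (step 5): P = [1, 3, 7, 9] / [8];  Q = [1, 2, 3, 4] / [5]
  Insert 4 (step 6): P = [1, 3, 4, 9] / [7] / [8];  Q = [1, 2, 3, 4] / [5] / [6]
  Insert 6 (step 7): P = [1, 3, 4, 6] / [7, 9] / [8];  Q = [1, 2, 3, 4] / [5, 7] / [6]
  Insert 2 (step 8): P = [1, 2, 4, 6] / [3, 9] / [7] / [8];  Q = [1, 2, 3, 4] / [5, 7] / [6] / [8]
  Insert 5 (step 9): P = [1, 2, 4, 5] / [3, 6] / [7, 9] / [8];  Q = [1, 2, 3, 4] / [5, 7] / [6, 9] / [8]
Final shape: (4, 2, 2, 1).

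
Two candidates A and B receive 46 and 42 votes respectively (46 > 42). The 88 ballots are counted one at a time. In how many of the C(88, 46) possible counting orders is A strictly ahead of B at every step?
Strict-lead orderings = 1090517614891254687077640

Total orderings of the 88 votes with 46 for A: C(88, 46) = 23991387527607603115708080. By the Bertrand ballot formula (Cycle Lemma / reflection principle), the number of orderings in which A is strictly ahead of B throughout is (p − q)/(p + q) · C(p + q, p) = (46 − 42)/(46 + 42) · 23991387527607603115708080 = 1090517614891254687077640.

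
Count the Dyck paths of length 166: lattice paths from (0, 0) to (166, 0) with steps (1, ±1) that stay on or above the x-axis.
C_83 = 68854441132780194707888052034668647142985206100

These Dyck paths are counted by the Catalan number C_n = (1/(n + 1)) · C(2n, n). For n = 83: C_83 = (1/84) · C(166, 83) = 5783773055153536355462596370912166360010757312400/84 = 68854441132780194707888052034668647142985206100.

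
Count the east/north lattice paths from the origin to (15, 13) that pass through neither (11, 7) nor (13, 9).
Number of paths = 26161980

Inclusion–exclusion. Total paths: C(28, 15) = 37442160. Through P₁: C(18, 11)·C(10, 4) = 6683040. Through P₂: C(22, 13)·C(6, 2) = 7461300. Since P₁ is strictly southwest of P₂, a monotone path through both must visit P₁ then P₂; paths through both = C(18, 11)·C(4, 2)·C(6, 2) = 2864160. Avoid both = 37442160 − 6683040 − 7461300 + 2864160 = 26161980.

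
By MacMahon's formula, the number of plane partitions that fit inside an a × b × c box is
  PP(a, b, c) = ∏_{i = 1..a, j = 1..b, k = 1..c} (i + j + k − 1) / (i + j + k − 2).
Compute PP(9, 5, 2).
PP(9, 5, 2) = 1002001

Evaluate the triple product over i = 1..9, j = 1..5, k = 1..2. The factors are (2/1) · (3/2) · (3/2) · (4/3) · (4/3) · (5/4) · (5/4) · (6/5) · … (90 factors total). The numerators and denominators telescope so the product is an integer; carrying out the multiplication exactly gives PP(9, 5, 2) = 1002001.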